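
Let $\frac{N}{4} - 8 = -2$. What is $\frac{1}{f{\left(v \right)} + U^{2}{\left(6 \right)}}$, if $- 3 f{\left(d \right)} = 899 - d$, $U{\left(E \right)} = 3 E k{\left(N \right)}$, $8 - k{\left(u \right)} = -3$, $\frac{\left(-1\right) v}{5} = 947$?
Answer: $\frac{1}{37326} \approx 2.6791 \cdot 10^{-5}$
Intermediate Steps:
$v = -4735$ ($v = \left(-5\right) 947 = -4735$)
$N = 24$ ($N = 32 + 4 \left(-2\right) = 32 - 8 = 24$)
$k{\left(u \right)} = 11$ ($k{\left(u \right)} = 8 - -3 = 8 + 3 = 11$)
$U{\left(E \right)} = 33 E$ ($U{\left(E \right)} = 3 E 11 = 33 E$)
$f{\left(d \right)} = - \frac{899}{3} + \frac{d}{3}$ ($f{\left(d \right)} = - \frac{899 - d}{3} = - \frac{899}{3} + \frac{d}{3}$)
$\frac{1}{f{\left(v \right)} + U^{2}{\left(6 \right)}} = \frac{1}{\left(- \frac{899}{3} + \frac{1}{3} \left(-4735\right)\right) + \left(33 \cdot 6\right)^{2}} = \frac{1}{\left(- \frac{899}{3} - \frac{4735}{3}\right) + 198^{2}} = \frac{1}{-1878 + 39204} = \frac{1}{37326}$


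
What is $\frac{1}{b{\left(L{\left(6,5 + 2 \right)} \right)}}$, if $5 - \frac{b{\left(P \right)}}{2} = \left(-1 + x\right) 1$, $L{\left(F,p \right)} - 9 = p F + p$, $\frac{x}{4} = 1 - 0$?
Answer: $\frac{1}{4} \approx 0.25$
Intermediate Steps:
$x = 4$ ($x = 4 \left(1 - 0\right) = 4 \left(1 + 0\right) = 4 \cdot 1 = 4$)
$L{\left(F,p \right)} = 9 + p + F p$ ($L{\left(F,p \right)} = 9 + \left(p F + p\right) = 9 + \left(F p + p\right) = 9 + \left(p + F p\right) = 9 + p + F p$)
$b{\left(P \right)} = 4$ ($b{\left(P \right)} = 10 - 2 \left(-1 + 4\right) 1 = 10 - 2 \cdot 3 \cdot 1 = 10 - 6 = 4$)
$\frac{1}{b{\left(L{\left(6,5 + 2 \right)} \right)}} = \frac{1}{4}$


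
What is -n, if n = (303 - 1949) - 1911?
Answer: 3557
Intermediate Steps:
n = -3557 (n = -1646 - 1911 = -3557)
-n = -1*(-3557) = 3557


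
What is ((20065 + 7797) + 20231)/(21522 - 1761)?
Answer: 16031/6587 ≈ 2.4337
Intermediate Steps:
((20065 + 7797) + 20231)/(21522 - 1761) = (27862 + 20231)/19761 = 48093*(1/19761) = 16031/6587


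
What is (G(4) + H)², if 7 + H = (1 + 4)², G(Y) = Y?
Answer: 484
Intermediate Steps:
H = 18 (H = -7 + (1 + 4)² = -7 + 5² = -7 + 25 = 18)
(G(4) + H)² = (4 + 18)² = 22² = 484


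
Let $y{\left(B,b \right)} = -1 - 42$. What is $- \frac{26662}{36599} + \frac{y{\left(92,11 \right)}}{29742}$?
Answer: $- \frac{794554961}{1088527458} \approx -0.72994$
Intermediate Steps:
$y{\left(B,b \right)} = -43$
$- \frac{26662}{36599} + \frac{y{\left(92,11 \right)}}{29742} = - \frac{26662}{36599} - \frac{43}{29742} = - \frac{794554961}{1088527458}$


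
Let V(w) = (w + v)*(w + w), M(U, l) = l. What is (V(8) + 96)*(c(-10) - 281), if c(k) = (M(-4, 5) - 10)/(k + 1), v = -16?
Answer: 80768/9 ≈ 8974.2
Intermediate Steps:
c(k) = -5/(1 + k) (c(k) = (5 - 10)/(k + 1) = -5/(1 + k))
V(w) = 2*w*(-16 + w) (V(w) = (w - 16)*(w + w) = (-16 + w)*(2*w) = 2*w*(-16 + w))
(V(8) + 96)*(c(-10) - 281) = (2*8*(-16 + 8) + 96)*(-5/(1 - 10) - 281) = (2*8*(-8) + 96)*(-5/(-9) - 281) = (-128 + 96)*(-5*(-⅑) - 281) = -32*(5/9 - 281) = -32*(-2524/9) = 80768/9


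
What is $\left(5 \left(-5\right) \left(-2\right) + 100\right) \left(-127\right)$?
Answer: $-19050$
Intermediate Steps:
$\left(5 \left(-5\right) \left(-2\right) + 100\right) \left(-127\right) = \left(\left(-25\right) \left(-2\right) + 100\right) \left(-127\right) = \left(50 + 100\right) \left(-127\right) = 150 \left(-127\right) = -19050$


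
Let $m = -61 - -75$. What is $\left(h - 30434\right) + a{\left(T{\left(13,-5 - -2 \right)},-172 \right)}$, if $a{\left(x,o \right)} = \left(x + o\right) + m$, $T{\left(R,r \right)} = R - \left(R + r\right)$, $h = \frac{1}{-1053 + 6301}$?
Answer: $- \frac{160531071}{5248} \approx -30589.0$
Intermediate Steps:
$m = 14$ ($m = -61 + 75 = 14$)
$h = \frac{1}{5248} \approx 0.00019055$
$T{\left(R,r \right)} = - r$ ($T{\left(R,r \right)} = R - \left(R + r\right) = - r$)
$a{\left(x,o \right)} = 14 + o + x$ ($a{\left(x,o \right)} = \left(x + o\right) + 14 = \left(o + x\right) + 14 = 14 + o + x$)
$\left(h - 30434\right) + a{\left(T{\left(13,-5 - -2 \right)},-172 \right)} = \left(\frac{1}{5248} - 30434\right) - \left(153 + 2\right) = - \frac{159717631}{5248} - 155 = - \frac{160531071}{5248}$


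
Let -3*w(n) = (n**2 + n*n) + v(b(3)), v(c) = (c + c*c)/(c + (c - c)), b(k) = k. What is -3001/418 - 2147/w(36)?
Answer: -231739/49324 ≈ -4.6983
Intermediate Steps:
v(c) = (c + c**2)/c (v(c) = (c + c**2)/(c + 0) = (c + c**2)/c)
w(n) = -4/3 - 2*n**2/3 (w(n) = -((n**2 + n*n) + (1 + 3))/3 = -((n**2 + n**2) + 4)/3 = -(2*n**2 + 4)/3 = -(4 + 2*n**2)/3 = -4/3 - 2*n**2/3)
-3001/418 - 2147/w(36) = -3001/418 - 2147/(-4/3 - 2/3*36**2) = -3001*1/418 - 2147/(-4/3 - 2/3*1296) = -3001/418 - 2147/(-4/3 - 864) = -3001/418 - 2147/(-2596/3) = -3001/418 - 2147*(-3/2596) = -3001/418 + 6441/2596 = -231739/49324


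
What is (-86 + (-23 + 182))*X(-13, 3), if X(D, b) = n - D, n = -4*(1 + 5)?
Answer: -803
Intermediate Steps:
n = -24 (n = -4*6 = -24)
X(D, b) = -24 - D
(-86 + (-23 + 182))*X(-13, 3) = (-86 + (-23 + 182))*(-24 - 1*(-13)) = (-86 + 159)*(-24 + 13) = 73*(-11) = -803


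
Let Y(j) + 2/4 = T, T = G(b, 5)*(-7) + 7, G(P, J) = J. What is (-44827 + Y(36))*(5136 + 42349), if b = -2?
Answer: -4259926835/2 ≈ -2.1300e+9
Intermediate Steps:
T = -28 (T = 5*(-7) + 7 = -35 + 7 = -28)
Y(j) = -57/2 (Y(j) = -1/2 - 28 = -57/2)
(-44827 + Y(36))*(5136 + 42349) = (-44827 - 57/2)*(5136 + 42349) = -89711/2*47485 = -4259926835/2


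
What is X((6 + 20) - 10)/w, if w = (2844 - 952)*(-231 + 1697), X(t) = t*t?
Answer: 32/346709 ≈ 9.2296e-5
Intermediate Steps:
X(t) = t²
w = 2773672 (w = 1892*1466 = 2773672)
X((6 + 20) - 10)/w = ((6 + 20) - 10)²/2773672 = (26 - 10)²*(1/2773672) = 16²*(1/2773672) = 256*(1/2773672) = 32/346709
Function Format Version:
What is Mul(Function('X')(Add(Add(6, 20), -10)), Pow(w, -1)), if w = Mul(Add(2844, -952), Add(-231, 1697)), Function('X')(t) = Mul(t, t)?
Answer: Rational(32, 346709) ≈ 9.2296e-5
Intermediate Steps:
Function('X')(t) = Pow(t, 2)
w = 2773672 (w = Mul(1892, 1466) = 2773672)
Mul(Function('X')(Add(Add(6, 20), -10)), Pow(w, -1)) = Mul(Pow(Add(Add(6, 20), -10), 2), Pow(2773672, -1)) = Mul(Pow(Add(26, -10), 2), Rational(1, 2773672)) = Mul(Pow(16, 2), Rational(1, 2773672)) = Mul(256, Rational(1, 2773672)) = Rational(32, 346709)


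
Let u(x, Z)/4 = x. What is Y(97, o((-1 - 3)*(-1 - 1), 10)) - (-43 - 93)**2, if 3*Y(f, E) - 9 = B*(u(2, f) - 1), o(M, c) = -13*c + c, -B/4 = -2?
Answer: -55423/3 ≈ -18474.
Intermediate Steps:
u(x, Z) = 4*x
B = 8 (B = -4*(-2) = 8)
o(M, c) = -12*c
Y(f, E) = 65/3 (Y(f, E) = 3 + (8*(4*2 - 1))/3 = 3 + (8*(8 - 1))/3 = 3 + (8*7)/3 = 3 + (1/3)*56 = 3 + 56/3 = 65/3)
Y(97, o((-1 - 3)*(-1 - 1), 10)) - (-43 - 93)**2 = 65/3 - (-43 - 93)**2 = 65/3 - 1*(-136)**2 = 65/3 - 1*18496 = 65/3 - 18496 = -55423/3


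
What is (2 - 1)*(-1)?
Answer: -1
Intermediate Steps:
(2 - 1)*(-1) = 1*(-1) = -1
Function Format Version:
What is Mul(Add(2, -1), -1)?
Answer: -1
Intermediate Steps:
Mul(Add(2, -1), -1) = Mul(1, -1) = -1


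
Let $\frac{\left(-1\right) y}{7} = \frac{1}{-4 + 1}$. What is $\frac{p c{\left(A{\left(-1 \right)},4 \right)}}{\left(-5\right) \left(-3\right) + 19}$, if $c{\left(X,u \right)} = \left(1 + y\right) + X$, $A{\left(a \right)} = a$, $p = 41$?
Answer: $\frac{287}{102} \approx 2.8137$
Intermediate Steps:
$y = \frac{7}{3}$ ($y = - \frac{7}{-4 + 1} = - \frac{7}{-3} = \left(-7\right) \left(- \frac{1}{3}\right) = \frac{7}{3} \approx 2.3333$)
$c{\left(X,u \right)} = \frac{10}{3} + X$ ($c{\left(X,u \right)} = \left(1 + \frac{7}{3}\right) + X = \frac{10}{3} + X$)
$\frac{p c{\left(A{\left(-1 \right)},4 \right)}}{\left(-5\right) \left(-3\right) + 19} = \frac{41 \left(\frac{10}{3} - 1\right)}{\left(-5\right) \left(-3\right) + 19} = \frac{41 \cdot \frac{7}{3}}{15 + 19} = \frac{287}{3 \cdot 34} = \frac{287}{3} \cdot \frac{1}{34} = \frac{287}{102}$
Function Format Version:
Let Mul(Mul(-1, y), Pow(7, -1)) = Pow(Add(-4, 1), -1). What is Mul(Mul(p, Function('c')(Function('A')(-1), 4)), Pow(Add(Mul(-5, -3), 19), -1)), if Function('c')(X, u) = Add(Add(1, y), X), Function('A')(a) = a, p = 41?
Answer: Rational(287, 102) ≈ 2.8137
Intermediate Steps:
y = Rational(7, 3) (y = Mul(-7, Pow(Add(-4, 1), -1)) = Mul(-7, Pow(-3, -1)) = Mul(-7, Rational(-1, 3)) = Rational(7, 3) ≈ 2.3333)
Function('c')(X, u) = Add(Rational(10, 3), X) (Function('c')(X, u) = Add(Add(1, Rational(7, 3)), X) = Add(Rational(10, 3), X))
Mul(Mul(p, Function('c')(Function('A')(-1), 4)), Pow(Add(Mul(-5, -3), 19), -1)) = Mul(Mul(41, Add(Rational(10, 3), -1)), Pow(Add(Mul(-5, -3), 19), -1)) = Mul(Mul(41, Rational(7, 3)), Pow(Add(15, 19), -1)) = Mul(Rational(287, 3), Pow(34, -1)) = Mul(Rational(287, 3), Rational(1, 34)) = Rational(287, 102)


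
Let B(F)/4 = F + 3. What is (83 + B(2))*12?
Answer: 1236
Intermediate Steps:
B(F) = 12 + 4*F (B(F) = 4*(F + 3) = 4*(3 + F) = 12 + 4*F)
(83 + B(2))*12 = (83 + (12 + 4*2))*12 = (83 + (12 + 8))*12 = (83 + 20)*12 = 103*12 = 1236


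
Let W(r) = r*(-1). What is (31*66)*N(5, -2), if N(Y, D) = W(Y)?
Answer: -10230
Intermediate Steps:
W(r) = -r
N(Y, D) = -Y
(31*66)*N(5, -2) = (31*66)*(-1*5) = 2046*(-5) = -10230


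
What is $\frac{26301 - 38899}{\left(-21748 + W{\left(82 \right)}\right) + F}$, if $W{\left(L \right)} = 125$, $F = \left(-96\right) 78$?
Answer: $\frac{12598}{29111} \approx 0.43276$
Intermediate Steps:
$F = -7488$
$\frac{26301 - 38899}{\left(-21748 + W{\left(82 \right)}\right) + F} = \frac{26301 - 38899}{\left(-21748 + 125\right) - 7488} = - \frac{12598}{-21623 - 7488} = - \frac{12598}{-29111} = \left(-12598\right) \left(- \frac{1}{29111}\right) = \frac{12598}{29111}$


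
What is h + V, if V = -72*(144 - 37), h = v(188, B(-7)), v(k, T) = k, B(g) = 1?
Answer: -7516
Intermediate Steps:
h = 188
V = -7704 (V = -72*107 = -7704)
h + V = 188 - 7704 = -7516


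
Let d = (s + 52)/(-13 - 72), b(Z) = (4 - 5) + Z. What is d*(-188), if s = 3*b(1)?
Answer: 9776/85 ≈ 115.01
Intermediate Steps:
b(Z) = -1 + Z
s = 0 (s = 3*(-1 + 1) = 3*0 = 0)
d = -52/85 (d = (0 + 52)/(-13 - 72) = 52/(-85) = 52*(-1/85) = -52/85 ≈ -0.61176)
d*(-188) = -52/85*(-188) = 9776/85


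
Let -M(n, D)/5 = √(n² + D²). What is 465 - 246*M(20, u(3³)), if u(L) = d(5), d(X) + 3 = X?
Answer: 465 + 2460*√101 ≈ 25188.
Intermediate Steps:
d(X) = -3 + X
u(L) = 2 (u(L) = -3 + 5 = 2)
M(n, D) = -5*√(D² + n²) (M(n, D) = -5*√(n² + D²) = -5*√(D² + n²))
465 - 246*M(20, u(3³)) = 465 - (-1230)*√(2² + 20²) = 465 - (-1230)*√(4 + 400) = 465 - (-1230)*√404 = 465 - (-1230)*2*√101 = 465 - (-2460)*√101 = 465 + 2460*√101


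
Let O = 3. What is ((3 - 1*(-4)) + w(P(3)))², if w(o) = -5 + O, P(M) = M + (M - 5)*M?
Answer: 25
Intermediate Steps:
P(M) = M + M*(-5 + M) (P(M) = M + (-5 + M)*M = M + M*(-5 + M))
w(o) = -2 (w(o) = -5 + 3 = -2)
((3 - 1*(-4)) + w(P(3)))² = ((3 - 1*(-4)) - 2)² = ((3 + 4) - 2)² = (7 - 2)² = 5² = 25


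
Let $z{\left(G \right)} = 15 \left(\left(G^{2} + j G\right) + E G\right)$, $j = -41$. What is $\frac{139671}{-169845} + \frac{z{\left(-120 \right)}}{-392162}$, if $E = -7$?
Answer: $- \frac{17689131117}{11101125815} \approx -1.5935$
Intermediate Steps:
$z{\left(G \right)} = - 720 G + 15 G^{2}$ ($z{\left(G \right)} = 15 \left(\left(G^{2} - 41 G\right) - 7 G\right) = 15 \left(G^{2} - 48 G\right) = - 720 G + 15 G^{2}$)
$\frac{139671}{-169845} + \frac{z{\left(-120 \right)}}{-392162} = \frac{139671}{-169845} + \frac{15 \left(-120\right) \left(-48 - 120\right)}{-392162} = 139671 \left(- \frac{1}{169845}\right) + 15 \left(-120\right) \left(-168\right) \left(- \frac{1}{392162}\right) = - \frac{46557}{56615} + 302400 \left(- \frac{1}{392162}\right) = - \frac{46557}{56615} - \frac{151200}{196081} = - \frac{17689131117}{11101125815}$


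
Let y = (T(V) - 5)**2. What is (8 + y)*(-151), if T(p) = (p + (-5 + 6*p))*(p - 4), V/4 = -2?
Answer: -79809087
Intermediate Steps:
V = -8 (V = 4*(-2) = -8)
T(p) = (-5 + 7*p)*(-4 + p)
y = 528529 (y = ((20 - 33*(-8) + 7*(-8)**2) - 5)**2 = ((20 + 264 + 7*64) - 5)**2 = ((20 + 264 + 448) - 5)**2 = (732 - 5)**2 = 727**2 = 528529)
(8 + y)*(-151) = (8 + 528529)*(-151) = 528537*(-151) = -79809087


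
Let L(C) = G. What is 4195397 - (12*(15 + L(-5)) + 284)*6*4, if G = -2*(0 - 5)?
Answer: 4181381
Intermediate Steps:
G = 10 (G = -2*(-5) = 10)
L(C) = 10
4195397 - (12*(15 + L(-5)) + 284)*6*4 = 4195397 - (12*(15 + 10) + 284)*6*4 = 4195397 - (12*25 + 284)*24 = 4195397 - (300 + 284)*24 = 4195397 - 584*24 = 4195397 - 1*14016 = 4195397 - 14016 = 4181381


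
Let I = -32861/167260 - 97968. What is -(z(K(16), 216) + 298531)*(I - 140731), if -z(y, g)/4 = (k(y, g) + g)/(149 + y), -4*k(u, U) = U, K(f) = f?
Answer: 655525305207715389/9199300 ≈ 7.1258e+10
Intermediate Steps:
k(u, U) = -U/4
I = -16386160541/167260 (I = -32861*1/167260 - 97968 = -32861/167260 - 97968 = -16386160541/167260 ≈ -97968.)
z(y, g) = -3*g/(149 + y) (z(y, g) = -4*(-g/4 + g)/(149 + y) = -4*3*g/4/(149 + y) = -3*g/(149 + y))
-(z(K(16), 216) + 298531)*(I - 140731) = -(-3*216/(149 + 16) + 298531)*(-16386160541/167260 - 140731) = -(-3*216/165 + 298531)*(-39924827601)/167260 = -(-3*216*1/165 + 298531)*(-39924827601)/167260 = -(-216/55 + 298531)*(-39924827601)/167260 = -16418989*(-39924827601)/(55*167260) = -1*(-655525305207715389/9199300) = 655525305207715389/9199300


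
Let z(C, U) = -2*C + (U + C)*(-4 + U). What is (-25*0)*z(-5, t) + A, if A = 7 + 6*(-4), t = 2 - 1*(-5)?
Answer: -17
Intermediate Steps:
t = 7 (t = 2 + 5 = 7)
A = -17 (A = 7 - 24 = -17)
z(C, U) = -2*C + (-4 + U)*(C + U) (z(C, U) = -2*C + (C + U)*(-4 + U) = -2*C + (-4 + U)*(C + U))
(-25*0)*z(-5, t) + A = (-25*0)*(7² - 6*(-5) - 4*7 - 5*7) - 17 = 0*(49 + 30 - 28 - 35) - 17 = 0*16 - 17 = 0 - 17 = -17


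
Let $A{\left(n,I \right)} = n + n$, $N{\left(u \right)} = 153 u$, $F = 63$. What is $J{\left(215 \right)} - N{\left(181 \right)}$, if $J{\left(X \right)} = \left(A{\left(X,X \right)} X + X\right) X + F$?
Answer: $19895345$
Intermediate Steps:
$A{\left(n,I \right)} = 2 n$
$J{\left(X \right)} = 63 + X \left(X + 2 X^{2}\right)$ ($J{\left(X \right)} = \left(2 X X + X\right) X + 63 = \left(2 X^{2} + X\right) X + 63 = \left(X + 2 X^{2}\right) X + 63 = X \left(X + 2 X^{2}\right) + 63 = 63 + X \left(X + 2 X^{2}\right)$)
$J{\left(215 \right)} - N{\left(181 \right)} = \left(63 + 215^{2} + 2 \cdot 215^{3}\right) - 153 \cdot 181 = \left(63 + 46225 + 2 \cdot 9938375\right) - 27693 = \left(63 + 46225 + 19876750\right) - 27693 = 19923038 - 27693 = 19895345$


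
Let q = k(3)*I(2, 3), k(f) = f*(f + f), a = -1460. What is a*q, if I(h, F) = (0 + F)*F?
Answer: -236520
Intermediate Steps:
I(h, F) = F² (I(h, F) = F*F = F²)
k(f) = 2*f² (k(f) = f*(2*f) = 2*f²)
q = 162 (q = (2*3²)*3² = (2*9)*9 = 18*9 = 162)
a*q = -1460*162 = -236520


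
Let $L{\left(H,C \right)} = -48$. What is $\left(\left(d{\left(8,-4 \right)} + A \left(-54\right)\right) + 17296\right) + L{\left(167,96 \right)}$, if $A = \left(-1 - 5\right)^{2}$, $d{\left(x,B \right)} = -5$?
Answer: $15299$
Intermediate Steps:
$A = 36$ ($A = \left(-1 - 5\right)^{2} = \left(-6\right)^{2} = 36$)
$\left(\left(d{\left(8,-4 \right)} + A \left(-54\right)\right) + 17296\right) + L{\left(167,96 \right)} = \left(\left(-5 + 36 \left(-54\right)\right) + 17296\right) - 48 = \left(\left(-5 - 1944\right) + 17296\right) - 48 = \left(-1949 + 17296\right) - 48 = 15347 - 48 = 15299$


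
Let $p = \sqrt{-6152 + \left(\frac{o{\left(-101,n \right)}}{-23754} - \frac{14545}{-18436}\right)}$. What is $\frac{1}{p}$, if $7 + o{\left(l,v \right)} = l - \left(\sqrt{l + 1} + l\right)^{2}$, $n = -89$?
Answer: $\frac{2 \sqrt{54741093}}{\sqrt{-1346801959017 - 18620360 i}} \approx 8.8143 \cdot 10^{-8} + 0.012751 i$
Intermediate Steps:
$o{\left(l,v \right)} = -7 + l - \left(l + \sqrt{1 + l}\right)^{2}$ ($o{\left(l,v \right)} = -7 + \left(l - \left(\sqrt{l + 1} + l\right)^{2}\right) = -7 + \left(l - \left(\sqrt{1 + l} + l\right)^{2}\right) = -7 + \left(l - \left(l + \sqrt{1 + l}\right)^{2}\right) = -7 + l - \left(l + \sqrt{1 + l}\right)^{2}$)
$p = \sqrt{- \frac{448965023345}{72988124} + \frac{\left(-101 + 10 i\right)^{2}}{23754}}$ ($p = \sqrt{-6152 + \left(\frac{-7 - 101 - \left(-101 + \sqrt{1 - 101}\right)^{2}}{-23754} - \frac{14545}{-18436}\right)} = \sqrt{-6152 + \left(\left(-7 - 101 - \left(-101 + \sqrt{-100}\right)^{2}\right) \left(- \frac{1}{23754}\right) - - \frac{14545}{18436}\right)} = \sqrt{-6152 + \left(\left(-7 - 101 - \left(-101 + 10 i\right)^{2}\right) \left(- \frac{1}{23754}\right) + \frac{14545}{18436}\right)} = \sqrt{-6152 + \left(\left(-108 - \left(-101 + 10 i\right)^{2}\right) \left(- \frac{1}{23754}\right) + \frac{14545}{18436}\right)} = \sqrt{-6152 + \left(\left(\frac{18}{3959} + \frac{\left(-101 + 10 i\right)^{2}}{23754}\right) + \frac{14545}{18436}\right)} = \sqrt{-6152 + \left(\frac{57915503}{72988124} + \frac{\left(-101 + 10 i\right)^{2}}{23754}\right)} = \sqrt{- \frac{448965023345}{72988124} + \frac{\left(-101 + 10 i\right)^{2}}{23754}} \approx 0.0005 - 78.427 i$)
$\frac{1}{p} = \frac{1}{\frac{1}{109482186} \sqrt{-73725411291131785581 - 1019298858453480 i}} = \frac{109482186}{\sqrt{-73725411291131785581 - 1019298858453480 i}}$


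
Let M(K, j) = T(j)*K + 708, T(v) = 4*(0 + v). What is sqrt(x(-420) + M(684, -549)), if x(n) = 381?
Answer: 15*I*sqrt(6671) ≈ 1225.1*I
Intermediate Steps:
T(v) = 4*v
M(K, j) = 708 + 4*K*j (M(K, j) = (4*j)*K + 708 = 4*K*j + 708 = 708 + 4*K*j)
sqrt(x(-420) + M(684, -549)) = sqrt(381 + (708 + 4*684*(-549))) = sqrt(381 + (708 - 1502064)) = sqrt(381 - 1501356) = sqrt(-1500975) = 15*I*sqrt(6671)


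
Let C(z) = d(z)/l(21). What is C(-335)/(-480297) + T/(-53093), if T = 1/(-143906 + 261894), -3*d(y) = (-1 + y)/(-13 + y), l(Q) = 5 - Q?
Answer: -5502187693/130880286238292838 ≈ -4.2040e-8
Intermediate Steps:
d(y) = -(-1 + y)/(3*(-13 + y))
C(z) = -(1 - z)/(48*(-13 + z)) (C(z) = ((1 - z)/(3*(-13 + z)))/(5 - 1*21) = ((1 - z)/(3*(-13 + z)))/(5 - 21) = ((1 - z)/(3*(-13 + z)))/(-16) = ((1 - z)/(3*(-13 + z)))*(-1/16) = -(1 - z)/(48*(-13 + z)))
T = 1/117988 ≈ 8.4754e-6
C(-335)/(-480297) + T/(-53093) = ((-1 - 335)/(48*(-13 - 335)))/(-480297) + (1/117988)/(-53093) = ((1/48)*(-336)/(-348))*(-1/480297) + (1/117988)*(-1/53093) = ((1/48)*(-1/348)*(-336))*(-1/480297) - 1/6264336884 = (7/348)*(-1/480297) - 1/6264336884 = -7/167143356 - 1/6264336884 = -5502187693/130880286238292838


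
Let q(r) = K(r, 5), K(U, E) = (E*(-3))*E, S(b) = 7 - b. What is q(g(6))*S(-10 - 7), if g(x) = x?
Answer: -1800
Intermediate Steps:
K(U, E) = -3*E² (K(U, E) = (-3*E)*E = -3*E²)
q(r) = -75 (q(r) = -3*5² = -3*25 = -75)
q(g(6))*S(-10 - 7) = -75*(7 - (-10 - 7)) = -75*(7 - 1*(-17)) = -75*(7 + 17) = -75*24 = -1800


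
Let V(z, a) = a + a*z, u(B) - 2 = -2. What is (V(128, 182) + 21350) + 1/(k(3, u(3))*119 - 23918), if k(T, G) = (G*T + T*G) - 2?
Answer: 1082865167/24156 ≈ 44828.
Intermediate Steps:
u(B) = 0 (u(B) = 2 - 2 = 0)
k(T, G) = -2 + 2*G*T (k(T, G) = (G*T + G*T) - 2 = 2*G*T - 2 = -2 + 2*G*T)
(V(128, 182) + 21350) + 1/(k(3, u(3))*119 - 23918) = (182*(1 + 128) + 21350) + 1/((-2 + 2*0*3)*119 - 23918) = (182*129 + 21350) + 1/((-2 + 0)*119 - 23918) = (23478 + 21350) + 1/(-2*119 - 23918) = 44828 + 1/(-238 - 23918) = 44828 + 1/(-24156) = 44828 - 1/24156 = 1082865167/24156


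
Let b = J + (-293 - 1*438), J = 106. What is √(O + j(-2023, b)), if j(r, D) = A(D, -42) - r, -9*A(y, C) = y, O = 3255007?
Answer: 13*√173455/3 ≈ 1804.7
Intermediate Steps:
A(y, C) = -y/9
b = -625 (b = 106 + (-293 - 1*438) = 106 + (-293 - 438) = 106 - 731 = -625)
j(r, D) = -r - D/9 (j(r, D) = -D/9 - r = -r - D/9)
√(O + j(-2023, b)) = √(3255007 + (-1*(-2023) - ⅑*(-625))) = √(3255007 + (2023 + 625/9)) = √(3255007 + 18832/9) = √(29313895/9) = 13*√173455/3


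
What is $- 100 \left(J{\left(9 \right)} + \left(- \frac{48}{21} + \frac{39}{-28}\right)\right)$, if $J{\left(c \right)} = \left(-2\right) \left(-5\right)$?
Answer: $- \frac{4425}{7} \approx -632.14$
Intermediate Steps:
$J{\left(c \right)} = 10$
$- 100 \left(J{\left(9 \right)} + \left(- \frac{48}{21} + \frac{39}{-28}\right)\right) = - 100 \left(10 + \left(- \frac{48}{21} + \frac{39}{-28}\right)\right) = - 100 \left(10 + \left(\left(-48\right) \frac{1}{21} + 39 \left(- \frac{1}{28}\right)\right)\right) = - 100 \left(10 - \frac{103}{28}\right) = \left(-100\right) \frac{177}{28} = - \frac{4425}{7}$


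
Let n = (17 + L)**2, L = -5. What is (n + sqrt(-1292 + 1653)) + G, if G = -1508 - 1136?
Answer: -2481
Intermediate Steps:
n = 144 (n = (17 - 5)**2 = 12**2 = 144)
G = -2644
(n + sqrt(-1292 + 1653)) + G = (144 + sqrt(-1292 + 1653)) - 2644 = (144 + sqrt(361)) - 2644 = (144 + 19) - 2644 = 163 - 2644 = -2481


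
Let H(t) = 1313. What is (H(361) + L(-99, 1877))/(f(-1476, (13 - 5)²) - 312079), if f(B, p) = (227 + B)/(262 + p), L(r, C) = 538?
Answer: -201142/33913001 ≈ -0.0059311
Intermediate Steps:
f(B, p) = (227 + B)/(262 + p)
(H(361) + L(-99, 1877))/(f(-1476, (13 - 5)²) - 312079) = (1313 + 538)/((227 - 1476)/(262 + (13 - 5)²) - 312079) = 1851/(-1249/(262 + 8²) - 312079) = 1851/(-1249/(262 + 64) - 312079) = 1851/(-1249/326 - 312079) = 1851/(-101739003/326) = 1851*(-326/101739003) = -201142/33913001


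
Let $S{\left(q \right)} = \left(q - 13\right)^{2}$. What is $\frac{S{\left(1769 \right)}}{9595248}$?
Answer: $\frac{192721}{599703} \approx 0.32136$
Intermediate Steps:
$S{\left(q \right)} = \left(-13 + q\right)^{2}$
$\frac{S{\left(1769 \right)}}{9595248} = \frac{\left(-13 + 1769\right)^{2}}{9595248} = 1756^{2} \cdot \frac{1}{9595248} = 3083536 \cdot \frac{1}{9595248} = \frac{192721}{599703}$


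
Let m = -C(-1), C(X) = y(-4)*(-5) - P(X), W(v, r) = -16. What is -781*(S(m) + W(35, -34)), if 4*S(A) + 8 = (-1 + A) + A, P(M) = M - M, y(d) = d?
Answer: 88253/4 ≈ 22063.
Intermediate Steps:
P(M) = 0
C(X) = 20 (C(X) = -4*(-5) - 1*0 = 20 + 0 = 20)
m = -20 (m = -1*20 = -20)
S(A) = -9/4 + A/2 (S(A) = -2 + ((-1 + A) + A)/4 = -2 + (-1 + 2*A)/4 = -2 + (-1/4 + A/2) = -9/4 + A/2)
-781*(S(m) + W(35, -34)) = -781*((-9/4 + (1/2)*(-20)) - 16) = -781*((-9/4 - 10) - 16) = -781*(-49/4 - 16) = -781*(-113/4) = 88253/4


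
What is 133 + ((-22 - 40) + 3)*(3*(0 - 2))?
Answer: 487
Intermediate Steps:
133 + ((-22 - 40) + 3)*(3*(0 - 2)) = 133 + (-62 + 3)*(3*(-2)) = 133 - 59*(-6) = 133 + 354 = 487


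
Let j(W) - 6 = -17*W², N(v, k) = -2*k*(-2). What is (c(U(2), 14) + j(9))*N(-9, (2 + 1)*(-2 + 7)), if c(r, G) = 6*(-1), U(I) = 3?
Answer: -82620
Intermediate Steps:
N(v, k) = 4*k
j(W) = 6 - 17*W²
c(r, G) = -6
(c(U(2), 14) + j(9))*N(-9, (2 + 1)*(-2 + 7)) = (-6 + (6 - 17*9²))*(4*((2 + 1)*(-2 + 7))) = (-6 + (6 - 17*81))*(4*(3*5)) = (-6 + (6 - 1377))*(4*15) = (-6 - 1371)*60 = -1377*60 = -82620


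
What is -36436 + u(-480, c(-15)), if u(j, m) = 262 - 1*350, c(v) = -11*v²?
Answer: -36524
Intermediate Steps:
u(j, m) = -88 (u(j, m) = 262 - 350 = -88)
-36436 + u(-480, c(-15)) = -36436 - 88 = -36524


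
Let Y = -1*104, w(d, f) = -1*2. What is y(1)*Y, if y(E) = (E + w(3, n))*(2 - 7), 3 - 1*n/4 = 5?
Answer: -520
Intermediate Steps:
n = -8 (n = 12 - 4*5 = 12 - 20 = -8)
w(d, f) = -2
y(E) = 10 - 5*E (y(E) = (E - 2)*(2 - 7) = (-2 + E)*(-5) = 10 - 5*E)
Y = -104
y(1)*Y = (10 - 5*1)*(-104) = (10 - 5)*(-104) = 5*(-104) = -520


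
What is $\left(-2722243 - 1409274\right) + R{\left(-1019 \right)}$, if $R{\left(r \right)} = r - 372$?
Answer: $-4132908$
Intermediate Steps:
$R{\left(r \right)} = -372 + r$
$\left(-2722243 - 1409274\right) + R{\left(-1019 \right)} = \left(-2722243 - 1409274\right) - 1391 = -4131517 - 1391 = -4132908$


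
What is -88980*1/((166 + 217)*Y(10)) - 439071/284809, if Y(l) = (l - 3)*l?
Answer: -530197119/109081847 ≈ -4.8605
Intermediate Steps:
Y(l) = l*(-3 + l) (Y(l) = (-3 + l)*l = l*(-3 + l))
-88980*1/((166 + 217)*Y(10)) - 439071/284809 = -88980*1/(10*(-3 + 10)*(166 + 217)) - 439071/284809 = -88980/(383*(10*7)) - 439071*1/284809 = -88980/(383*70) - 439071/284809 = -88980/26810 - 439071/284809 = -88980*1/26810 - 439071/284809 = -8898/2681 - 439071/284809 = -530197119/109081847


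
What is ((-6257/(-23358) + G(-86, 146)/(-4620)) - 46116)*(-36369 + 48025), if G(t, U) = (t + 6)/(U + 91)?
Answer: -114562735619156380/213130071 ≈ -5.3753e+8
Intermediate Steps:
G(t, U) = (6 + t)/(91 + U)
((-6257/(-23358) + G(-86, 146)/(-4620)) - 46116)*(-36369 + 48025) = ((-6257/(-23358) + ((6 - 86)/(91 + 146))/(-4620)) - 46116)*(-36369 + 48025) = ((-6257*(-1/23358) + (-80/237)*(-1/4620)) - 46116)*11656 = ((6257/23358 + ((1/237)*(-80))*(-1/4620)) - 46116)*11656 = ((6257/23358 - 80/237*(-1/4620)) - 46116)*11656 = ((6257/23358 + 4/54747) - 46116)*11656 = (114215137/426260142 - 46116)*11656 = -19657298493335/426260142*11656 = -114562735619156380/213130071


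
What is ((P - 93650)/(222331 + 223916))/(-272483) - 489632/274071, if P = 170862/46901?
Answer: -930775998507203089028/521001116466650828757 ≈ -1.7865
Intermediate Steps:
P = 170862/46901 (P = 170862*(1/46901) = 170862/46901 ≈ 3.6430)
((P - 93650)/(222331 + 223916))/(-272483) - 489632/274071 = ((170862/46901 - 93650)/(222331 + 223916))/(-272483) - 489632/274071 = -4392107788/46901/446247*(-1/272483) - 489632*1/274071 = -4392107788/46901*1/446247*(-1/272483) - 489632/274071 = -4392107788/20929430547*(-1/272483) - 489632/274071 = 4392107788/5702914023738201 - 489632/274071 = -930775998507203089028/521001116466650828757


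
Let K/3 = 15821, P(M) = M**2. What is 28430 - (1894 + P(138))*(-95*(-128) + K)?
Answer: -1248357944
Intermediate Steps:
K = 47463 (K = 3*15821 = 47463)
28430 - (1894 + P(138))*(-95*(-128) + K) = 28430 - (1894 + 138**2)*(-95*(-128) + 47463) = 28430 - (1894 + 19044)*(12160 + 47463) = 28430 - 20938*59623 = 28430 - 1*1248386374 = 28430 - 1248386374 = -1248357944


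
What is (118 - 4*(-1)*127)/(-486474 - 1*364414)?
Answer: -313/425444 ≈ -0.00073570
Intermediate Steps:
(118 - 4*(-1)*127)/(-486474 - 1*364414) = (118 + 4*127)/(-486474 - 364414) = (118 + 508)/(-850888) = 626*(-1/850888) = -313/425444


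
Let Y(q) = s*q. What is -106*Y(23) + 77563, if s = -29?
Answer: 148265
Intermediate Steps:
Y(q) = -29*q
-106*Y(23) + 77563 = -(-3074)*23 + 77563 = -106*(-667) + 77563 = 70702 + 77563 = 148265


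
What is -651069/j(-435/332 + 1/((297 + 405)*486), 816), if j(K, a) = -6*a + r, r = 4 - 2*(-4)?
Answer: 217023/1628 ≈ 133.31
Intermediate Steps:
r = 12 (r = 4 + 8 = 12)
j(K, a) = 12 - 6*a (j(K, a) = -6*a + 12 = 12 - 6*a)
-651069/j(-435/332 + 1/((297 + 405)*486), 816) = -651069/(12 - 6*816) = -651069/(12 - 4896) = -651069/(-4884) = -651069*(-1/4884) = 217023/1628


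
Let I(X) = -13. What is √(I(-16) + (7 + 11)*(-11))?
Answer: I*√211 ≈ 14.526*I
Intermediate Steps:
√(I(-16) + (7 + 11)*(-11)) = √(-13 + (7 + 11)*(-11)) = √(-13 + 18*(-11)) = √(-13 - 198) = √(-211) = I*√211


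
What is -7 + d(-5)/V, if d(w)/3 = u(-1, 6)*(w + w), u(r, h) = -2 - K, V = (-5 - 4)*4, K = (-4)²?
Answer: -22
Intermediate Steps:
K = 16
V = -36 (V = -9*4 = -36)
u(r, h) = -18 (u(r, h) = -2 - 1*16 = -2 - 16 = -18)
d(w) = -108*w (d(w) = 3*(-18*(w + w)) = 3*(-36*w) = -108*w)
-7 + d(-5)/V = -7 + (-108*(-5))/(-36) = -7 - 1/36*540 = -7 - 15 = -22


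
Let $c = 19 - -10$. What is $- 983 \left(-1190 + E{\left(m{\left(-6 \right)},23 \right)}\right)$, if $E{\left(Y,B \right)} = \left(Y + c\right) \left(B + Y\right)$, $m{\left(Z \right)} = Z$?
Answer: $785417$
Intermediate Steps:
$c = 29$ ($c = 19 + 10 = 29$)
$E{\left(Y,B \right)} = \left(29 + Y\right) \left(B + Y\right)$ ($E{\left(Y,B \right)} = \left(Y + 29\right) \left(B + Y\right) = \left(29 + Y\right) \left(B + Y\right)$)
$- 983 \left(-1190 + E{\left(m{\left(-6 \right)},23 \right)}\right) = - 983 \left(-1190 + \left(\left(-6\right)^{2} + 29 \cdot 23 + 29 \left(-6\right) + 23 \left(-6\right)\right)\right) = - 983 \left(-1190 + \left(36 + 667 - 174 - 138\right)\right) = - 983 \left(-1190 + 391\right) = \left(-983\right) \left(-799\right) = 785417$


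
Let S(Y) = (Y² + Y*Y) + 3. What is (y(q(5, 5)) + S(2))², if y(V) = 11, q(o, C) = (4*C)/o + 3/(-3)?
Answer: 484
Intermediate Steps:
q(o, C) = -1 + 4*C/o (q(o, C) = 4*C/o + 3*(-⅓) = 4*C/o - 1 = -1 + 4*C/o)
S(Y) = 3 + 2*Y² (S(Y) = (Y² + Y²) + 3 = 2*Y² + 3 = 3 + 2*Y²)
(y(q(5, 5)) + S(2))² = (11 + (3 + 2*2²))² = (11 + (3 + 2*4))² = (11 + (3 + 8))² = (11 + 11)² = 22² = 484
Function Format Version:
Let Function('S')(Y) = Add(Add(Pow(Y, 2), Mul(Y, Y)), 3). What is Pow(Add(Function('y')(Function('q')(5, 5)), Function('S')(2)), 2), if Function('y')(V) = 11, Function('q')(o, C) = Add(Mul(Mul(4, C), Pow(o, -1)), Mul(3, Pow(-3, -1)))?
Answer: 484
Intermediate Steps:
Function('q')(o, C) = Add(-1, Mul(4, C, Pow(o, -1))) (Function('q')(o, C) = Add(Mul(4, C, Pow(o, -1)), Mul(3, Rational(-1, 3))) = Add(Mul(4, C, Pow(o, -1)), -1) = Add(-1, Mul(4, C, Pow(o, -1))))
Function('S')(Y) = Add(3, Mul(2, Pow(Y, 2))) (Function('S')(Y) = Add(Add(Pow(Y, 2), Pow(Y, 2)), 3) = Add(Mul(2, Pow(Y, 2)), 3) = Add(3, Mul(2, Pow(Y, 2))))
Pow(Add(Function('y')(Function('q')(5, 5)), Function('S')(2)), 2) = Pow(Add(11, Add(3, Mul(2, Pow(2, 2)))), 2) = Pow(Add(11, Add(3, Mul(2, 4))), 2) = Pow(Add(11, Add(3, 8)), 2) = Pow(Add(11, 11), 2) = Pow(22, 2) = 484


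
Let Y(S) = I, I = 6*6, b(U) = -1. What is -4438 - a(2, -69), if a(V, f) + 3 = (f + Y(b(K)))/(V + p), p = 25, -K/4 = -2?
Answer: -39904/9 ≈ -4433.8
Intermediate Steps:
K = 8 (K = -4*(-2) = 8)
I = 36
Y(S) = 36
a(V, f) = -3 + (36 + f)/(25 + V) (a(V, f) = -3 + (f + 36)/(V + 25) = -3 + (36 + f)/(25 + V))
-4438 - a(2, -69) = -4438 - (-39 - 69 - 3*2)/(25 + 2) = -4438 - (-39 - 69 - 6)/27 = -4438 - (-114)/27 = -4438 - 1*(-38/9) = -4438 + 38/9 = -39904/9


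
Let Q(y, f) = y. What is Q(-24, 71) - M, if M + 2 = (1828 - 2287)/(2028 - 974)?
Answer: -1337/62 ≈ -21.565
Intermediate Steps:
M = -151/62 (M = -2 + (1828 - 2287)/(2028 - 974) = -2 - 459/1054 = -2 - 459*1/1054 = -2 - 27/62 = -151/62 ≈ -2.4355)
Q(-24, 71) - M = -24 - 1*(-151/62) = -24 + 151/62 = -1337/62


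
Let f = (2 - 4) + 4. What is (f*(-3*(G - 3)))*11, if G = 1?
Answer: 132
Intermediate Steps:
f = 2 (f = -2 + 4 = 2)
(f*(-3*(G - 3)))*11 = (2*(-3*(1 - 3)))*11 = (2*(-3*(-2)))*11 = (2*6)*11 = 12*11 = 132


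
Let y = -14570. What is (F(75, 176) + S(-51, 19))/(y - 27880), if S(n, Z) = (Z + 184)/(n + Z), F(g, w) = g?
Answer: -2197/1358400 ≈ -0.0016173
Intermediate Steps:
S(n, Z) = (184 + Z)/(Z + n)
(F(75, 176) + S(-51, 19))/(y - 27880) = (75 + (184 + 19)/(19 - 51))/(-14570 - 27880) = (75 + 203/(-32))/(-42450) = (75 - 1/32*203)*(-1/42450) = (75 - 203/32)*(-1/42450) = (2197/32)*(-1/42450) = -2197/1358400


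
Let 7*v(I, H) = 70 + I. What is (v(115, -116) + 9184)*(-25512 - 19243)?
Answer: -2885489115/7 ≈ -4.1221e+8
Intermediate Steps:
v(I, H) = 10 + I/7 (v(I, H) = (70 + I)/7 = 10 + I/7)
(v(115, -116) + 9184)*(-25512 - 19243) = ((10 + (⅐)*115) + 9184)*(-25512 - 19243) = ((10 + 115/7) + 9184)*(-44755) = (185/7 + 9184)*(-44755) = (64473/7)*(-44755) = -2885489115/7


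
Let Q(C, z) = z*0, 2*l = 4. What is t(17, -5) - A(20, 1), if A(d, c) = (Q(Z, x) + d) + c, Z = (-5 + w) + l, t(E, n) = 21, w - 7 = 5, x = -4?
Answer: 0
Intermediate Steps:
w = 12 (w = 7 + 5 = 12)
l = 2 (l = (½)*4 = 2)
Z = 9 (Z = (-5 + 12) + 2 = 7 + 2 = 9)
Q(C, z) = 0
A(d, c) = c + d (A(d, c) = (0 + d) + c = d + c = c + d)
t(17, -5) - A(20, 1) = 21 - (1 + 20) = 21 - 1*21 = 21 - 21 = 0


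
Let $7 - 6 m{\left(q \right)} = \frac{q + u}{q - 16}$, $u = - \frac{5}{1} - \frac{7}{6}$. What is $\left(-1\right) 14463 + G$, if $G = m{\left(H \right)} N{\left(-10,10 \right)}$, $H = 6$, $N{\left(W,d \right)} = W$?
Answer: $- \frac{521087}{36} \approx -14475.0$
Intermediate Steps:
$u = - \frac{37}{6}$ ($u = \left(-5\right) 1 - \frac{7}{6} = -5 - \frac{7}{6} = - \frac{37}{6} \approx -6.1667$)
$m{\left(q \right)} = \frac{7}{6} - \frac{- \frac{37}{6} + q}{6 \left(-16 + q\right)}$ ($m{\left(q \right)} = \frac{7}{6} - \frac{\left(q - \frac{37}{6}\right) \frac{1}{q - 16}}{6} = \frac{7}{6} - \frac{\left(- \frac{37}{6} + q\right) \frac{1}{-16 + q}}{6} = \frac{7}{6} - \frac{\frac{1}{-16 + q} \left(- \frac{37}{6} + q\right)}{6} = \frac{7}{6} - \frac{- \frac{37}{6} + q}{6 \left(-16 + q\right)}$)
$G = - \frac{419}{36}$ ($G = \frac{- \frac{635}{36} + 6}{-16 + 6} \left(-10\right) = \frac{1}{-10} \left(- \frac{419}{36}\right) \left(-10\right) = \left(- \frac{1}{10}\right) \left(- \frac{419}{36}\right) \left(-10\right) = \frac{419}{360} \left(-10\right) = - \frac{419}{36} \approx -11.639$)
$\left(-1\right) 14463 + G = \left(-1\right) 14463 - \frac{419}{36} = -14463 - \frac{419}{36} = - \frac{521087}{36}$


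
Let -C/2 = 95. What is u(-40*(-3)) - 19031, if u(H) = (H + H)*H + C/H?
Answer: 117209/12 ≈ 9767.4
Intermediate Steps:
C = -190 (C = -2*95 = -190)
u(H) = -190/H + 2*H**2 (u(H) = (H + H)*H - 190/H = (2*H)*H - 190/H = 2*H**2 - 190/H = -190/H + 2*H**2)
u(-40*(-3)) - 19031 = 2*(-95 + (-40*(-3))**3)/((-40*(-3))) - 19031 = 2*(-95 + 120**3)/120 - 19031 = 2*(1/120)*(-95 + 1728000) - 19031 = 2*(1/120)*1727905 - 19031 = 345581/12 - 19031 = 117209/12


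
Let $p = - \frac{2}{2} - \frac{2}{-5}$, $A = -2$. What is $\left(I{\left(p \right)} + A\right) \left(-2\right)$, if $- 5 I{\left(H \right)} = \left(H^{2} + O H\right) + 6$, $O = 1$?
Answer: $\frac{788}{125} \approx 6.304$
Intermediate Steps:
$p = - \frac{3}{5}$ ($p = \left(-2\right) \frac{1}{2} - - \frac{2}{5} = -1 + \frac{2}{5} = - \frac{3}{5} \approx -0.6$)
$I{\left(H \right)} = - \frac{6}{5} - \frac{H}{5} - \frac{H^{2}}{5}$ ($I{\left(H \right)} = - \frac{\left(H^{2} + 1 H\right) + 6}{5} = - \frac{\left(H^{2} + H\right) + 6}{5} = - \frac{\left(H + H^{2}\right) + 6}{5} = - \frac{6 + H + H^{2}}{5} = - \frac{6}{5} - \frac{H}{5} - \frac{H^{2}}{5}$)
$\left(I{\left(p \right)} + A\right) \left(-2\right) = \left(\left(- \frac{6}{5} - - \frac{3}{25} - \frac{\left(- \frac{3}{5}\right)^{2}}{5}\right) - 2\right) \left(-2\right) = \left(\left(- \frac{6}{5} + \frac{3}{25} - \frac{9}{125}\right) - 2\right) \left(-2\right) = \left(- \frac{144}{125} - 2\right) \left(-2\right) = \left(- \frac{394}{125}\right) \left(-2\right) = \frac{788}{125}$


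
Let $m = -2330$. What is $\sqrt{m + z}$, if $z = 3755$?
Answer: $5 \sqrt{57} \approx 37.749$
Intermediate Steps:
$\sqrt{m + z} = \sqrt{-2330 + 3755} = \sqrt{1425} = 5 \sqrt{57}$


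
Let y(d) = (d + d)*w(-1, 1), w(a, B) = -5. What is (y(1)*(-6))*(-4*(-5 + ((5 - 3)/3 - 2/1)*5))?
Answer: 2800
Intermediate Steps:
y(d) = -10*d (y(d) = (d + d)*(-5) = (2*d)*(-5) = -10*d)
(y(1)*(-6))*(-4*(-5 + ((5 - 3)/3 - 2/1)*5)) = (-10*1*(-6))*(-4*(-5 + ((5 - 3)/3 - 2/1)*5)) = (-10*(-6))*(-4*(-5 + (2*(⅓) - 2*1)*5)) = 60*(-4*(-5 + (⅔ - 2)*5)) = 60*(-4*(-5 - 4/3*5)) = 60*(-4*(-5 - 20/3)) = 60*(-4*(-35/3)) = 60*(140/3) = 2800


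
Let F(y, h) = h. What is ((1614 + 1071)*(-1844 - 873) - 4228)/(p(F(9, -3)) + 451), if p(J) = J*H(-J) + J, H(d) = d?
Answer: -7299373/439 ≈ -16627.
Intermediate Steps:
p(J) = J - J**2 (p(J) = J*(-J) + J = -J**2 + J = J - J**2)
((1614 + 1071)*(-1844 - 873) - 4228)/(p(F(9, -3)) + 451) = ((1614 + 1071)*(-1844 - 873) - 4228)/(-3*(1 - 1*(-3)) + 451) = (2685*(-2717) - 4228)/(-3*(1 + 3) + 451) = (-7295145 - 4228)/(-3*4 + 451) = -7299373/(-12 + 451) = -7299373/439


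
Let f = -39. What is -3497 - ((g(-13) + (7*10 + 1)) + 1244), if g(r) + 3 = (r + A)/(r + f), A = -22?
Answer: -250103/52 ≈ -4809.7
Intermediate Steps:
g(r) = -3 + (-22 + r)/(-39 + r) (g(r) = -3 + (r - 22)/(r - 39) = -3 + (-22 + r)/(-39 + r))
-3497 - ((g(-13) + (7*10 + 1)) + 1244) = -3497 - (((95 - 2*(-13))/(-39 - 13) + (7*10 + 1)) + 1244) = -3497 - (((95 + 26)/(-52) + (70 + 1)) + 1244) = -3497 - ((-1/52*121 + 71) + 1244) = -3497 - ((-121/52 + 71) + 1244) = -3497 - (3571/52 + 1244) = -3497 - 1*68259/52 = -3497 - 68259/52 = -250103/52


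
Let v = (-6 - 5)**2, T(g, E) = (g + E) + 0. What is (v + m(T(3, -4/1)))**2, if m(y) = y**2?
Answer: 14884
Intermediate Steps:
T(g, E) = E + g (T(g, E) = (E + g) + 0 = E + g)
v = 121 (v = (-11)**2 = 121)
(v + m(T(3, -4/1)))**2 = (121 + (-4/1 + 3)**2)**2 = (121 + (-4*1 + 3)**2)**2 = (121 + (-4 + 3)**2)**2 = (121 + (-1)**2)**2 = (121 + 1)**2 = 122**2 = 14884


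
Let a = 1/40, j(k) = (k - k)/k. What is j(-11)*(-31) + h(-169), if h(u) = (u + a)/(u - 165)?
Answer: 6759/13360 ≈ 0.50591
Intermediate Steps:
j(k) = 0 (j(k) = 0/k = 0)
a = 1/40 ≈ 0.025000
h(u) = (1/40 + u)/(-165 + u) (h(u) = (u + 1/40)/(u - 165) = (1/40 + u)/(-165 + u))
j(-11)*(-31) + h(-169) = 0*(-31) + (1/40 - 169)/(-165 - 169) = 0 - 6759/40/(-334) = 0 - 1/334*(-6759/40) = 0 + 6759/13360 = 6759/13360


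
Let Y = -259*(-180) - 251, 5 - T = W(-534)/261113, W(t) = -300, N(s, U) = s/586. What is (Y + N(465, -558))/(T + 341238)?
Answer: 7095144953987/52214348482774 ≈ 0.13589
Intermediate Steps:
N(s, U) = s/586 (N(s, U) = s*(1/586) = s/586)
T = 1305865/261113 (T = 5 - (-300)/261113 = 5 - 1*(-300/261113) = 5 + 300/261113 = 1305865/261113 ≈ 5.0012)
Y = 46369 (Y = 46620 - 251 = 46369)
(Y + N(465, -558))/(T + 341238) = (46369 + (1/586)*465)/(1305865/261113 + 341238) = (46369 + 465/586)/(89102983759/261113) = (27172699/586)*(261113/89102983759) = 7095144953987/52214348482774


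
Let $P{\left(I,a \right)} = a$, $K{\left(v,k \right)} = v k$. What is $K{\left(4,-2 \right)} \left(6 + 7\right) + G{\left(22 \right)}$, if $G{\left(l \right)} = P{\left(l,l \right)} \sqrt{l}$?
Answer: $-104 + 22 \sqrt{22} \approx -0.81085$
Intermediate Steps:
$K{\left(v,k \right)} = k v$
$G{\left(l \right)} = l^{\frac{3}{2}}$ ($G{\left(l \right)} = l \sqrt{l} = l^{\frac{3}{2}}$)
$K{\left(4,-2 \right)} \left(6 + 7\right) + G{\left(22 \right)} = \left(-2\right) 4 \left(6 + 7\right) + 22^{\frac{3}{2}} = \left(-8\right) 13 + 22 \sqrt{22} = -104 + 22 \sqrt{22}$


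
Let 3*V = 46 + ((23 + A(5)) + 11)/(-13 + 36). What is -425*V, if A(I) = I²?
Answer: -474725/69 ≈ -6880.1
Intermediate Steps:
V = 1117/69 (V = (46 + ((23 + 5²) + 11)/(-13 + 36))/3 = (46 + ((23 + 25) + 11)/23)/3 = (46 + (48 + 11)*(1/23))/3 = (46 + 59*(1/23))/3 = (46 + 59/23)/3 = (⅓)*(1117/23) = 1117/69 ≈ 16.188)
-425*V = -425*1117/69 = -474725/69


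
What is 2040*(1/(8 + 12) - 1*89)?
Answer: -181458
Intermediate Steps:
2040*(1/(8 + 12) - 1*89) = 2040*(1/20 - 89) = 2040*(-1779/20) = -181458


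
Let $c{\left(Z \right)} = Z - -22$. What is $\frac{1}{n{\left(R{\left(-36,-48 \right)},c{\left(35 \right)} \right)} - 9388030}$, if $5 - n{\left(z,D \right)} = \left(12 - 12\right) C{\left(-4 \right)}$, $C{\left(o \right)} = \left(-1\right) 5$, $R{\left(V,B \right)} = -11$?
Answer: $- \frac{1}{9388025} \approx -1.0652 \cdot 10^{-7}$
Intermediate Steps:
$C{\left(o \right)} = -5$
$c{\left(Z \right)} = 22 + Z$ ($c{\left(Z \right)} = Z + 22 = 22 + Z$)
$n{\left(z,D \right)} = 5$ ($n{\left(z,D \right)} = 5 - \left(12 - 12\right) \left(-5\right) = 5 - 0 \left(-5\right) = 5 - 0 = 5 + 0 = 5$)
$\frac{1}{n{\left(R{\left(-36,-48 \right)},c{\left(35 \right)} \right)} - 9388030} = \frac{1}{5 - 9388030} = \frac{1}{-9388025} = - \frac{1}{9388025}$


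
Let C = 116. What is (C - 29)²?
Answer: 7569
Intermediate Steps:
(C - 29)² = (116 - 29)² = 87² = 7569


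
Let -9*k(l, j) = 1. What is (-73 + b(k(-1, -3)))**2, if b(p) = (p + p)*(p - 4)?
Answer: 34093921/6561 ≈ 5196.5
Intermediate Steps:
k(l, j) = -1/9 (k(l, j) = -1/9*1 = -1/9)
b(p) = 2*p*(-4 + p) (b(p) = (2*p)*(-4 + p) = 2*p*(-4 + p))
(-73 + b(k(-1, -3)))**2 = (-73 + 2*(-1/9)*(-4 - 1/9))**2 = (-73 + 2*(-1/9)*(-37/9))**2 = (-73 + 74/81)**2 = (-5839/81)**2 = 34093921/6561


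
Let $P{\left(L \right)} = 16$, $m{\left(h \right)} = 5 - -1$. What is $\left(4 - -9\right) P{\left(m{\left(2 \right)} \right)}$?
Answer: $208$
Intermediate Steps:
$m{\left(h \right)} = 6$ ($m{\left(h \right)} = 5 + 1 = 6$)
$\left(4 - -9\right) P{\left(m{\left(2 \right)} \right)} = \left(4 - -9\right) 16 = \left(4 + 9\right) 16 = 13 \cdot 16 = 208$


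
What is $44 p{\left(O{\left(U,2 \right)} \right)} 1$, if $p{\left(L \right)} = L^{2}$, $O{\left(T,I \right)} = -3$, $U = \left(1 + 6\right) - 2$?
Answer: $396$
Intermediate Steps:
$U = 5$ ($U = 7 - 2 = 5$)
$44 p{\left(O{\left(U,2 \right)} \right)} 1 = 44 \left(-3\right)^{2} \cdot 1 = 44 \cdot 9 \cdot 1 = 396 \cdot 1 = 396$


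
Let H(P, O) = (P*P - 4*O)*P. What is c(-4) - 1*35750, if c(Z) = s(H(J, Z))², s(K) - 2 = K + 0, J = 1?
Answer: -35389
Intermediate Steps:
H(P, O) = P*(P² - 4*O) (H(P, O) = (P² - 4*O)*P = P*(P² - 4*O))
s(K) = 2 + K (s(K) = 2 + (K + 0) = 2 + K)
c(Z) = (3 - 4*Z)² (c(Z) = (2 + 1*(1² - 4*Z))² = (2 + 1*(1 - 4*Z))² = (2 + (1 - 4*Z))² = (3 - 4*Z)²)
c(-4) - 1*35750 = (-3 + 4*(-4))² - 1*35750 = (-3 - 16)² - 35750 = (-19)² - 35750 = 361 - 35750 = -35389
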